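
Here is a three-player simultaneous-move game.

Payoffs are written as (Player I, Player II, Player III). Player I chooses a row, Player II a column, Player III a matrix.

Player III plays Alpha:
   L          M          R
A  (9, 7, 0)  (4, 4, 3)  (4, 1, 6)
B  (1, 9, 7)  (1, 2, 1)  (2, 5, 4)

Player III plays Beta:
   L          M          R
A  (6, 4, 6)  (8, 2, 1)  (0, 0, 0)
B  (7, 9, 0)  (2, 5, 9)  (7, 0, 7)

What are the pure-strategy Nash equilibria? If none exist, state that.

This game has no pure Nash equilibrium.

(A, L, Alpha): Player III can switch to Beta (0 → 6). Not NE.
(A, L, Beta): Player I can switch to B (6 → 7). Not NE.
(A, M, Alpha): Player II can switch to L (4 → 7). Not NE.
(A, M, Beta): Player II can switch to L (2 → 4). Not NE.
(A, R, Alpha): Player II can switch to L (1 → 7). Not NE.
(A, R, Beta): Player I can switch to B (0 → 7). Not NE.
(B, L, Alpha): Player I can switch to A (1 → 9). Not NE.
(B, L, Beta): Player III can switch to Alpha (0 → 7). Not NE.
(B, M, Alpha): Player I can switch to A (1 → 4). Not NE.
(B, M, Beta): Player I can switch to A (2 → 8). Not NE.
(B, R, Alpha): Player I can switch to A (2 → 4). Not NE.
(B, R, Beta): Player II can switch to L (0 → 9). Not NE.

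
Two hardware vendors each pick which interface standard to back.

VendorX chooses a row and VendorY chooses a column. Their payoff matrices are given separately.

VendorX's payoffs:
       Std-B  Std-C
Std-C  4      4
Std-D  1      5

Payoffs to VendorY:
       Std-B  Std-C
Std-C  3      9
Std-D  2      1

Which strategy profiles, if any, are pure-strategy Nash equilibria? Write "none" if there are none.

(Std-C, Std-B): VendorY can switch to Std-C (3 → 9). Not NE.
(Std-C, Std-C): VendorX can switch to Std-D (4 → 5). Not NE.
(Std-D, Std-B): VendorX can switch to Std-C (1 → 4). Not NE.
(Std-D, Std-C): VendorY can switch to Std-B (1 → 2). Not NE.

There is no pure-strategy Nash equilibrium.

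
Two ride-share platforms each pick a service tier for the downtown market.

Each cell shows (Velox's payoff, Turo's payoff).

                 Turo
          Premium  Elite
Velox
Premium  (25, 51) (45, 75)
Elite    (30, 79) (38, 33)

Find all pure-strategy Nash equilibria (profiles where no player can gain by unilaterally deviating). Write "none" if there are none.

(Premium, Premium): Velox can switch to Elite (25 → 30). Not NE.
(Premium, Elite): Velox gets 45, best alternative 38; Turo gets 75, best alternative 51. No profitable deviation — NE.
(Elite, Premium): Velox gets 30, best alternative 25; Turo gets 79, best alternative 33. No profitable deviation — NE.
(Elite, Elite): Velox can switch to Premium (38 → 45). Not NE.

Pure-strategy Nash equilibria: (Premium, Elite); (Elite, Premium)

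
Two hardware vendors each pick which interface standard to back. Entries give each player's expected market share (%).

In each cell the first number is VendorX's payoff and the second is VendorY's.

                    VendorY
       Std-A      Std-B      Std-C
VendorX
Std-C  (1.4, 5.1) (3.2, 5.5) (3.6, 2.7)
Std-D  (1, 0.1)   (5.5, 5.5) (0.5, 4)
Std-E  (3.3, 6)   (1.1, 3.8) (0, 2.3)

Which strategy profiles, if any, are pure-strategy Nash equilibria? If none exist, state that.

(Std-D, Std-B) and (Std-E, Std-A)

VendorX against Std-A: payoffs 1.4, 1, 3.3 → best response Std-E.
VendorX against Std-B: payoffs 3.2, 5.5, 1.1 → best response Std-D.
VendorX against Std-C: payoffs 3.6, 0.5, 0 → best response Std-C.
VendorY against Std-C: payoffs 5.1, 5.5, 2.7 → best response Std-B.
VendorY against Std-D: payoffs 0.1, 5.5, 4 → best response Std-B.
VendorY against Std-E: payoffs 6, 3.8, 2.3 → best response Std-A.
Mutual best responses: (Std-D, Std-B); (Std-E, Std-A).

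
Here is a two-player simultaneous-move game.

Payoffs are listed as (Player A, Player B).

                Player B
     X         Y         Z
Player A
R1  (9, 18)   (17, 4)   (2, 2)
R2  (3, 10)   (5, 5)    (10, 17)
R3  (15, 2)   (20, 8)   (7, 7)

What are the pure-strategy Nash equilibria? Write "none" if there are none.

(R2, Z); (R3, Y)

(R1, X): Player A can switch to R3 (9 → 15). Not NE.
(R1, Y): Player A can switch to R3 (17 → 20). Not NE.
(R1, Z): Player A can switch to R2 (2 → 10). Not NE.
(R2, X): Player A can switch to R1 (3 → 9). Not NE.
(R2, Y): Player A can switch to R1 (5 → 17). Not NE.
(R2, Z): Player A gets 10, best alternative 7; Player B gets 17, best alternative 10. No profitable deviation — NE.
(R3, X): Player B can switch to Y (2 → 8). Not NE.
(R3, Y): Player A gets 20, best alternative 17; Player B gets 8, best alternative 7. No profitable deviation — NE.
(R3, Z): Player A can switch to R2 (7 → 10). Not NE.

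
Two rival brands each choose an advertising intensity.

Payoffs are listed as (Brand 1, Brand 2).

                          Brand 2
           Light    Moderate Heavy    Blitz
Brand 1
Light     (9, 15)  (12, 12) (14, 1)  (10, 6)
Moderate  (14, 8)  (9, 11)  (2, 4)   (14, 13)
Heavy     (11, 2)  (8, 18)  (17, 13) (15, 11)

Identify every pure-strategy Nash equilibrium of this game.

There is no pure-strategy Nash equilibrium.

Brand 1 against Light: payoffs 9, 14, 11 → best response Moderate.
Brand 1 against Moderate: payoffs 12, 9, 8 → best response Light.
Brand 1 against Heavy: payoffs 14, 2, 17 → best response Heavy.
Brand 1 against Blitz: payoffs 10, 14, 15 → best response Heavy.
Brand 2 against Light: payoffs 15, 12, 1, 6 → best response Light.
Brand 2 against Moderate: payoffs 8, 11, 4, 13 → best response Blitz.
Brand 2 against Heavy: payoffs 2, 18, 13, 11 → best response Moderate.
No profile is a mutual best response for all players.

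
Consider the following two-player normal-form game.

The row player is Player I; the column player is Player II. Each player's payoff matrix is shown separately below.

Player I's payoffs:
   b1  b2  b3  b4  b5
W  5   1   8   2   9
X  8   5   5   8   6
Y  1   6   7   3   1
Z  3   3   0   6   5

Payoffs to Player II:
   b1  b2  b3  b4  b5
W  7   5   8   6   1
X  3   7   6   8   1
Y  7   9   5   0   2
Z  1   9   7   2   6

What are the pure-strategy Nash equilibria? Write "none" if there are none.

(W, b1): Player I can switch to X (5 → 8). Not NE.
(W, b2): Player I can switch to X (1 → 5). Not NE.
(W, b3): Player I gets 8, best alternative 7; Player II gets 8, best alternative 7. No profitable deviation — NE.
(W, b4): Player I can switch to X (2 → 8). Not NE.
(W, b5): Player II can switch to b1 (1 → 7). Not NE.
(X, b1): Player II can switch to b2 (3 → 7). Not NE.
(X, b2): Player I can switch to Y (5 → 6). Not NE.
(X, b4): Player I gets 8, best alternative 6; Player II gets 8, best alternative 7. No profitable deviation — NE.
(Y, b2): Player I gets 6, best alternative 5; Player II gets 9, best alternative 7. No profitable deviation — NE.
(The remaining 11 profiles each have a profitable deviation by the same check.)

The pure Nash equilibria are (W, b3) and (X, b4) and (Y, b2).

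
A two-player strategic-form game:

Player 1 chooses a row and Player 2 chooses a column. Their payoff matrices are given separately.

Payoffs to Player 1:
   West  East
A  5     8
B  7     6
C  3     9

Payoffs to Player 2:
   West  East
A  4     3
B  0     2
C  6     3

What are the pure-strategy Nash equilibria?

No pure-strategy Nash equilibrium.

(A, West): Player 1 can switch to B (5 → 7). Not NE.
(A, East): Player 1 can switch to C (8 → 9). Not NE.
(B, West): Player 2 can switch to East (0 → 2). Not NE.
(B, East): Player 1 can switch to A (6 → 8). Not NE.
(C, West): Player 1 can switch to A (3 → 5). Not NE.
(C, East): Player 2 can switch to West (3 → 6). Not NE.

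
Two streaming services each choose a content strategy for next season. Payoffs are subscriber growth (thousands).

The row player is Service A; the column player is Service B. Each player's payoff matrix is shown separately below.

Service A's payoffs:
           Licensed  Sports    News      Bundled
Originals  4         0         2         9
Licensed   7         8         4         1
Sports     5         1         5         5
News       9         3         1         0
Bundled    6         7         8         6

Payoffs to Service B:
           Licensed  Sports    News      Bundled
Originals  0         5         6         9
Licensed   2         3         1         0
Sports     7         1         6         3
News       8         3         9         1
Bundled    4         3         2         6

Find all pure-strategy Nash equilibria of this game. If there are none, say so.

Service A against Licensed: payoffs 4, 7, 5, 9, 6 → best response News.
Service A against Sports: payoffs 0, 8, 1, 3, 7 → best response Licensed.
Service A against News: payoffs 2, 4, 5, 1, 8 → best response Bundled.
Service A against Bundled: payoffs 9, 1, 5, 0, 6 → best response Originals.
Service B against Originals: payoffs 0, 5, 6, 9 → best response Bundled.
Service B against Licensed: payoffs 2, 3, 1, 0 → best response Sports.
Service B against Sports: payoffs 7, 1, 6, 3 → best response Licensed.
Service B against News: payoffs 8, 3, 9, 1 → best response News.
Service B against Bundled: payoffs 4, 3, 2, 6 → best response Bundled.
Mutual best responses: (Originals, Bundled); (Licensed, Sports).

Pure-strategy Nash equilibria: (Originals, Bundled) and (Licensed, Sports)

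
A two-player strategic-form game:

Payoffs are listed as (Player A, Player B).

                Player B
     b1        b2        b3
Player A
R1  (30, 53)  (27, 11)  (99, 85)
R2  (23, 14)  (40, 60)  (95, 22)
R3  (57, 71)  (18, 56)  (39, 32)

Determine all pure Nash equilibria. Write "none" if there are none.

Pure-strategy Nash equilibria: (R1, b3); (R2, b2); (R3, b1)

Player A against b1: payoffs 30, 23, 57 → best response R3.
Player A against b2: payoffs 27, 40, 18 → best response R2.
Player A against b3: payoffs 99, 95, 39 → best response R1.
Player B against R1: payoffs 53, 11, 85 → best response b3.
Player B against R2: payoffs 14, 60, 22 → best response b2.
Player B against R3: payoffs 71, 56, 32 → best response b1.
Mutual best responses: (R1, b3); (R2, b2); (R3, b1).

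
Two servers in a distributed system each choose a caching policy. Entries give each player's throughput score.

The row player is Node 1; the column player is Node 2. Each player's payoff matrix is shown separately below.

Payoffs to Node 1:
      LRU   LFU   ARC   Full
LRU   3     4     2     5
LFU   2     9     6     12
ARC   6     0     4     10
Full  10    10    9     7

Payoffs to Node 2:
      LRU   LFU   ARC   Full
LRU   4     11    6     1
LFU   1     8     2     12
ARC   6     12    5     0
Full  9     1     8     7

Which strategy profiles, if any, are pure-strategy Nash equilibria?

Mark each player's best response to every combination of opponents' strategies; a profile where every player is best-responding is a pure Nash equilibrium.
Node 1 against LRU: payoffs 3, 2, 6, 10 → best response Full.
Node 1 against LFU: payoffs 4, 9, 0, 10 → best response Full.
Node 1 against ARC: payoffs 2, 6, 4, 9 → best response Full.
Node 1 against Full: payoffs 5, 12, 10, 7 → best response LFU.
Node 2 against LRU: payoffs 4, 11, 6, 1 → best response LFU.
Node 2 against LFU: payoffs 1, 8, 2, 12 → best response Full.
Node 2 against ARC: payoffs 6, 12, 5, 0 → best response LFU.
Node 2 against Full: payoffs 9, 1, 8, 7 → best response LRU.
Mutual best responses: (LFU, Full); (Full, LRU).

The pure Nash equilibria are (LFU, Full); (Full, LRU).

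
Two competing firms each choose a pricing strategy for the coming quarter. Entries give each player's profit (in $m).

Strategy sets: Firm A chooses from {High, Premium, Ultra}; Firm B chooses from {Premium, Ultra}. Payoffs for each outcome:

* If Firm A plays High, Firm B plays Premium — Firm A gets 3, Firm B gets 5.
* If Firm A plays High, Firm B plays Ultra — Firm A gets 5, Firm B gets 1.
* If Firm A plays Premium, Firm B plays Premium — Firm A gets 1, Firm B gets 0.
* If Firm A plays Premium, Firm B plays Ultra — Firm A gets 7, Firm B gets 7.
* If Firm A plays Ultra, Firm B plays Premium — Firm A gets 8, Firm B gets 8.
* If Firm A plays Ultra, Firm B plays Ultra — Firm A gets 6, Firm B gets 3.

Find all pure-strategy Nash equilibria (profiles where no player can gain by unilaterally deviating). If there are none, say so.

For each player, find the best response to each opponent profile; mutual best responses are the pure NE.
Firm A against Premium: payoffs 3, 1, 8 → best response Ultra.
Firm A against Ultra: payoffs 5, 7, 6 → best response Premium.
Firm B against High: payoffs 5, 1 → best response Premium.
Firm B against Premium: payoffs 0, 7 → best response Ultra.
Firm B against Ultra: payoffs 8, 3 → best response Premium.
Mutual best responses: (Premium, Ultra); (Ultra, Premium).

The pure Nash equilibria are (Premium, Ultra) and (Ultra, Premium).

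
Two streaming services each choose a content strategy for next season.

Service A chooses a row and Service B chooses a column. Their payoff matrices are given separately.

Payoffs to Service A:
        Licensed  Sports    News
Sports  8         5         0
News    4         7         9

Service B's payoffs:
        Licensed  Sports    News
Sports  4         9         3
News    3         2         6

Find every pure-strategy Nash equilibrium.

(News, News)

Service A against Licensed: payoffs 8, 4 → best response Sports.
Service A against Sports: payoffs 5, 7 → best response News.
Service A against News: payoffs 0, 9 → best response News.
Service B against Sports: payoffs 4, 9, 3 → best response Sports.
Service B against News: payoffs 3, 2, 6 → best response News.
Mutual best responses: (News, News).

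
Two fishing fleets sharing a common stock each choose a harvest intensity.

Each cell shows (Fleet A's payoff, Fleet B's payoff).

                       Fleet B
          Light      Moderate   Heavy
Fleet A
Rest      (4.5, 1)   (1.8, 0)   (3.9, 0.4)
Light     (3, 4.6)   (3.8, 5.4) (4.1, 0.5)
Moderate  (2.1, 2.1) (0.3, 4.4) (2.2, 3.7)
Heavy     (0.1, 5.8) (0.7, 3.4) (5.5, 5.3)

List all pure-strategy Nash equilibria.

Pure-strategy Nash equilibria: (Rest, Light); (Light, Moderate)

(Rest, Light): Fleet A gets 4.5, best alternative 3; Fleet B gets 1, best alternative 0.4. No profitable deviation — NE.
(Rest, Moderate): Fleet A can switch to Light (1.8 → 3.8). Not NE.
(Rest, Heavy): Fleet A can switch to Light (3.9 → 4.1). Not NE.
(Light, Light): Fleet A can switch to Rest (3 → 4.5). Not NE.
(Light, Moderate): Fleet A gets 3.8, best alternative 1.8; Fleet B gets 5.4, best alternative 4.6. No profitable deviation — NE.
(Light, Heavy): Fleet A can switch to Heavy (4.1 → 5.5). Not NE.
(Moderate, Light): Fleet A can switch to Rest (2.1 → 4.5). Not NE.
(Moderate, Moderate): Fleet A can switch to Rest (0.3 → 1.8). Not NE.
(Moderate, Heavy): Fleet A can switch to Rest (2.2 → 3.9). Not NE.
(Heavy, Light): Fleet A can switch to Rest (0.1 → 4.5). Not NE.
(Heavy, Moderate): Fleet A can switch to Rest (0.7 → 1.8). Not NE.
(Heavy, Heavy): Fleet B can switch to Light (5.3 → 5.8). Not NE.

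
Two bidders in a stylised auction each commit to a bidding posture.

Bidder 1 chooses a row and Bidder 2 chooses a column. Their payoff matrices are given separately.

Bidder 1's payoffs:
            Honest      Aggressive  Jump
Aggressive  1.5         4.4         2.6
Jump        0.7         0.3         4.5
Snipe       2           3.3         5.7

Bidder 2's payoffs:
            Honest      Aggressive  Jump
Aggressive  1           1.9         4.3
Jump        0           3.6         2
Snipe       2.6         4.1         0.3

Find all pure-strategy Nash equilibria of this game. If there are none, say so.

(Aggressive, Honest): Bidder 1 can switch to Snipe (1.5 → 2). Not NE.
(Aggressive, Aggressive): Bidder 2 can switch to Jump (1.9 → 4.3). Not NE.
(Aggressive, Jump): Bidder 1 can switch to Jump (2.6 → 4.5). Not NE.
(Jump, Honest): Bidder 1 can switch to Aggressive (0.7 → 1.5). Not NE.
(Jump, Aggressive): Bidder 1 can switch to Aggressive (0.3 → 4.4). Not NE.
(Jump, Jump): Bidder 1 can switch to Snipe (4.5 → 5.7). Not NE.
(Snipe, Honest): Bidder 2 can switch to Aggressive (2.6 → 4.1). Not NE.
(Snipe, Aggressive): Bidder 1 can switch to Aggressive (3.3 → 4.4). Not NE.
(The remaining 1 profile has a profitable deviation by the same check.)

This game has no pure Nash equilibrium.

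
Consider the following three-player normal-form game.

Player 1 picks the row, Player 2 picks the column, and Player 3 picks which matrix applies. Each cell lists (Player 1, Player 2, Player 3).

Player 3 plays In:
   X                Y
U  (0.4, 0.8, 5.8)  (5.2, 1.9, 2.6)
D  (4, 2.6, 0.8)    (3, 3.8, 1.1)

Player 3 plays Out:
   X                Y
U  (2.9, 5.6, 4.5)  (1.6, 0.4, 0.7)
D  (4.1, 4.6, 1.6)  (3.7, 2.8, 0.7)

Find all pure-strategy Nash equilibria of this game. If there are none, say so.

(U, X, In): Player 1 can switch to D (0.4 → 4). Not NE.
(U, X, Out): Player 1 can switch to D (2.9 → 4.1). Not NE.
(U, Y, In): Player 1 gets 5.2, best alternative 3; Player 2 gets 1.9, best alternative 0.8; Player 3 gets 2.6, best alternative 0.7. No profitable deviation — NE.
(U, Y, Out): Player 1 can switch to D (1.6 → 3.7). Not NE.
(D, X, In): Player 2 can switch to Y (2.6 → 3.8). Not NE.
(D, X, Out): Player 1 gets 4.1, best alternative 2.9; Player 2 gets 4.6, best alternative 2.8; Player 3 gets 1.6, best alternative 0.8. No profitable deviation — NE.
(D, Y, In): Player 1 can switch to U (3 → 5.2). Not NE.
(D, Y, Out): Player 2 can switch to X (2.8 → 4.6). Not NE.

The pure Nash equilibria are (U, Y, In) and (D, X, Out).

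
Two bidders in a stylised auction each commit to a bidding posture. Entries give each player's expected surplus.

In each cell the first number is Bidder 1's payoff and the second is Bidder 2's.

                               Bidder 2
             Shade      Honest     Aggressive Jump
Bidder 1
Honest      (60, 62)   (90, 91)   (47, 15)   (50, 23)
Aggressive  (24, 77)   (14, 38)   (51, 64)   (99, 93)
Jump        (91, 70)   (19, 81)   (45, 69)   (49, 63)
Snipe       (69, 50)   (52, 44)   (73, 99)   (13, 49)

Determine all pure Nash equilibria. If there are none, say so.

For each strategy profile, look for a profitable unilateral deviation.
(Honest, Shade): Bidder 1 can switch to Jump (60 → 91). Not NE.
(Honest, Honest): Bidder 1 gets 90, best alternative 52; Bidder 2 gets 91, best alternative 62. No profitable deviation — NE.
(Honest, Aggressive): Bidder 1 can switch to Aggressive (47 → 51). Not NE.
(Honest, Jump): Bidder 1 can switch to Aggressive (50 → 99). Not NE.
(Aggressive, Shade): Bidder 1 can switch to Honest (24 → 60). Not NE.
(Aggressive, Honest): Bidder 1 can switch to Honest (14 → 90). Not NE.
(Aggressive, Aggressive): Bidder 1 can switch to Snipe (51 → 73). Not NE.
(Aggressive, Jump): Bidder 1 gets 99, best alternative 50; Bidder 2 gets 93, best alternative 77. No profitable deviation — NE.
(Snipe, Aggressive): Bidder 1 gets 73, best alternative 51; Bidder 2 gets 99, best alternative 50. No profitable deviation — NE.
(The remaining 7 profiles each have a profitable deviation by the same check.)

(Honest, Honest) and (Aggressive, Jump) and (Snipe, Aggressive)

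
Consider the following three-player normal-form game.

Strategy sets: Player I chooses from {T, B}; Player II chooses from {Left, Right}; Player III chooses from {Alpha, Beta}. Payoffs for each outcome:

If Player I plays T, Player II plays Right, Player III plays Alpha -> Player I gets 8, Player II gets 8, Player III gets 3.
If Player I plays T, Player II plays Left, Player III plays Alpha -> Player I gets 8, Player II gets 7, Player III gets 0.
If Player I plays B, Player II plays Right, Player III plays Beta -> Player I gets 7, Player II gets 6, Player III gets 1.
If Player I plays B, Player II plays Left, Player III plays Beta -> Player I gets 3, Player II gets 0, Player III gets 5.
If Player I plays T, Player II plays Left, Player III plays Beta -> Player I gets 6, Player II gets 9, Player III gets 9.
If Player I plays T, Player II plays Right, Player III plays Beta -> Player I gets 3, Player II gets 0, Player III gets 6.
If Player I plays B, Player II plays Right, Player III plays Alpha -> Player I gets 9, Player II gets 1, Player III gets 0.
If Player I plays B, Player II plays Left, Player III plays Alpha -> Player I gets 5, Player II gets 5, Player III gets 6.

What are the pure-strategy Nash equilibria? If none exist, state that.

Player I against (Left, Alpha): payoffs 8, 5 → best response T.
Player I against (Left, Beta): payoffs 6, 3 → best response T.
Player I against (Right, Alpha): payoffs 8, 9 → best response B.
Player I against (Right, Beta): payoffs 3, 7 → best response B.
Player II against (T, Alpha): payoffs 7, 8 → best response Right.
Player II against (T, Beta): payoffs 9, 0 → best response Left.
Player II against (B, Alpha): payoffs 5, 1 → best response Left.
Player II against (B, Beta): payoffs 0, 6 → best response Right.
Player III against (T, Left): payoffs 0, 9 → best response Beta.
Player III against (T, Right): payoffs 3, 6 → best response Beta.
Player III against (B, Left): payoffs 6, 5 → best response Alpha.
Player III against (B, Right): payoffs 0, 1 → best response Beta.
Mutual best responses: (T, Left, Beta); (B, Right, Beta).

The pure Nash equilibria are (T, Left, Beta); (B, Right, Beta).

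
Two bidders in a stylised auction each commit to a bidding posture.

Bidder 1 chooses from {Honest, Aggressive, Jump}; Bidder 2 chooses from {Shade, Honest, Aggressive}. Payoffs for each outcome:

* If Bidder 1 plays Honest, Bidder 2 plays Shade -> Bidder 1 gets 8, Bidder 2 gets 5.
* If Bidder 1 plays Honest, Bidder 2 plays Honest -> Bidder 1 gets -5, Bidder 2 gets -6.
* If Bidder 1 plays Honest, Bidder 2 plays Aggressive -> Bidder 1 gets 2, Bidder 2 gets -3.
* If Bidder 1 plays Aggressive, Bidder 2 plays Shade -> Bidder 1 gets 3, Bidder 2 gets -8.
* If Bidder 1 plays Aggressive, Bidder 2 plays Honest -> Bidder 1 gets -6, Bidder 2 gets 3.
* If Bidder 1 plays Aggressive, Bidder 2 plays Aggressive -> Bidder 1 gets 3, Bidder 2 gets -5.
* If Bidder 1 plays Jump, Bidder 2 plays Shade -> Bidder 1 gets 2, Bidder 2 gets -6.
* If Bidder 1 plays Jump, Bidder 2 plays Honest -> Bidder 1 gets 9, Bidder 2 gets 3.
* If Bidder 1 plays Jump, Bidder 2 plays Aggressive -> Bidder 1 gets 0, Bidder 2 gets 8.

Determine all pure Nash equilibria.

Pure NE: (Honest, Shade)

(Honest, Shade): Bidder 1 gets 8, best alternative 3; Bidder 2 gets 5, best alternative -3. No profitable deviation — NE.
(Honest, Honest): Bidder 1 can switch to Jump (-5 → 9). Not NE.
(Honest, Aggressive): Bidder 1 can switch to Aggressive (2 → 3). Not NE.
(Aggressive, Shade): Bidder 1 can switch to Honest (3 → 8). Not NE.
(Aggressive, Honest): Bidder 1 can switch to Honest (-6 → -5). Not NE.
(Aggressive, Aggressive): Bidder 2 can switch to Honest (-5 → 3). Not NE.
(Jump, Shade): Bidder 1 can switch to Honest (2 → 8). Not NE.
(The remaining 2 profiles each have a profitable deviation by the same check.)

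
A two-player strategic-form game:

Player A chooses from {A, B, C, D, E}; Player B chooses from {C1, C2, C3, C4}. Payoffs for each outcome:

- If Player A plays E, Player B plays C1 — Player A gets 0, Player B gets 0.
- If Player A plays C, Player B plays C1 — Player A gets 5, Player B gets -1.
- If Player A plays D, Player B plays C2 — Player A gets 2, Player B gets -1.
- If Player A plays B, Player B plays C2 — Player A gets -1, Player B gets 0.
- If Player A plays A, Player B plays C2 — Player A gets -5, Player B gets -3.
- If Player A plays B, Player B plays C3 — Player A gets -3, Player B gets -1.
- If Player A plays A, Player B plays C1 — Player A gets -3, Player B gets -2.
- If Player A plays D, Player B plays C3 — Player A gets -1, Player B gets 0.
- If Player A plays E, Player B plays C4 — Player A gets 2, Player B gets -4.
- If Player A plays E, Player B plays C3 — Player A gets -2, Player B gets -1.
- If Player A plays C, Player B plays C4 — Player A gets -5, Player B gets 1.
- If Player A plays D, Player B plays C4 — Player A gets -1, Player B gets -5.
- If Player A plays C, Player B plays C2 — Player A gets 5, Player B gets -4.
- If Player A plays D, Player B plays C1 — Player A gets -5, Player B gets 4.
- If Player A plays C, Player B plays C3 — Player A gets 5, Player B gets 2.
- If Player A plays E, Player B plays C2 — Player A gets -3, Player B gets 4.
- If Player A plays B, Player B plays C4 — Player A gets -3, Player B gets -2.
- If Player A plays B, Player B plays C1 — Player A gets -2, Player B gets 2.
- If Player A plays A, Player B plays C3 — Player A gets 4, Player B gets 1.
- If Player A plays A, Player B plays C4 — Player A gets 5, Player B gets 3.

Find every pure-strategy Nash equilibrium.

(A, C1): Player A can switch to B (-3 → -2). Not NE.
(A, C2): Player A can switch to B (-5 → -1). Not NE.
(A, C3): Player A can switch to C (4 → 5). Not NE.
(A, C4): Player A gets 5, best alternative 2; Player B gets 3, best alternative 1. No profitable deviation — NE.
(B, C1): Player A can switch to C (-2 → 5). Not NE.
(B, C2): Player A can switch to C (-1 → 5). Not NE.
(B, C3): Player A can switch to A (-3 → 4). Not NE.
(C, C3): Player A gets 5, best alternative 4; Player B gets 2, best alternative 1. No profitable deviation — NE.
(The remaining 12 profiles each have a profitable deviation by the same check.)

(A, C4); (C, C3)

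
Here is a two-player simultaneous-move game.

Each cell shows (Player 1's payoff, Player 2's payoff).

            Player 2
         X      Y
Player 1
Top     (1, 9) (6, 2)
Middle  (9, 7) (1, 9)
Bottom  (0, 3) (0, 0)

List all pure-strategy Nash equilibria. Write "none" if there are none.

For each strategy profile, look for a profitable unilateral deviation.
(Top, X): Player 1 can switch to Middle (1 → 9). Not NE.
(Top, Y): Player 2 can switch to X (2 → 9). Not NE.
(Middle, X): Player 2 can switch to Y (7 → 9). Not NE.
(Middle, Y): Player 1 can switch to Top (1 → 6). Not NE.
(Bottom, X): Player 1 can switch to Top (0 → 1). Not NE.
(Bottom, Y): Player 1 can switch to Top (0 → 6). Not NE.

No pure-strategy Nash equilibrium.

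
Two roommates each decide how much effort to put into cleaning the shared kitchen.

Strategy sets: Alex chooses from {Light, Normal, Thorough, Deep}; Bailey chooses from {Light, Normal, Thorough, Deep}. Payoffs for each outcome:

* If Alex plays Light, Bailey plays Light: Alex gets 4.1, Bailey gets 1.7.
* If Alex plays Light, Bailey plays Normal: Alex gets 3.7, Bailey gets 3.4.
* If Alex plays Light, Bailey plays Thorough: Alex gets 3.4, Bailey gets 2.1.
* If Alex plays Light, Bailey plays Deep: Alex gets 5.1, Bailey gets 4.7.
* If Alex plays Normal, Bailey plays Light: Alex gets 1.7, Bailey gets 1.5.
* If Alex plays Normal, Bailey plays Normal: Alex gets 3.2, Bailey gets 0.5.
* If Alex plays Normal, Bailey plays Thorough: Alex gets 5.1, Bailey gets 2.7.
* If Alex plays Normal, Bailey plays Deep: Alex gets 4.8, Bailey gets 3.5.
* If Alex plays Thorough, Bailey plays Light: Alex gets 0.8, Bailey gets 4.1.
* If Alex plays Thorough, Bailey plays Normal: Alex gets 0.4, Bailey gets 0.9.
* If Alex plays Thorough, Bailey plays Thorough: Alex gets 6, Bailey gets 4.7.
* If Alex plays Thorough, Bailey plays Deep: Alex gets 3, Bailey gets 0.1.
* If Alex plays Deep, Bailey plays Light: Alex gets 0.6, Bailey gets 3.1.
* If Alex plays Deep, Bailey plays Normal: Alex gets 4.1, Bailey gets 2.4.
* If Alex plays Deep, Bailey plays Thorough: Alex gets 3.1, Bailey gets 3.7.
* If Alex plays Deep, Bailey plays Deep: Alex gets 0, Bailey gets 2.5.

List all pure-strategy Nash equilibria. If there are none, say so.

(Light, Deep), (Thorough, Thorough)

(Light, Light): Bailey can switch to Normal (1.7 → 3.4). Not NE.
(Light, Normal): Alex can switch to Deep (3.7 → 4.1). Not NE.
(Light, Thorough): Alex can switch to Normal (3.4 → 5.1). Not NE.
(Light, Deep): Alex gets 5.1, best alternative 4.8; Bailey gets 4.7, best alternative 3.4. No profitable deviation — NE.
(Normal, Light): Alex can switch to Light (1.7 → 4.1). Not NE.
(Normal, Normal): Alex can switch to Light (3.2 → 3.7). Not NE.
(Normal, Thorough): Alex can switch to Thorough (5.1 → 6). Not NE.
(Normal, Deep): Alex can switch to Light (4.8 → 5.1). Not NE.
(Thorough, Light): Alex can switch to Light (0.8 → 4.1). Not NE.
(Thorough, Normal): Alex can switch to Light (0.4 → 3.7). Not NE.
(Thorough, Thorough): Alex gets 6, best alternative 5.1; Bailey gets 4.7, best alternative 4.1. No profitable deviation — NE.
(Thorough, Deep): Alex can switch to Light (3 → 5.1). Not NE.
(Deep, Light): Alex can switch to Light (0.6 → 4.1). Not NE.
(Deep, Normal): Bailey can switch to Light (2.4 → 3.1). Not NE.
(The remaining 2 profiles each have a profitable deviation by the same check.)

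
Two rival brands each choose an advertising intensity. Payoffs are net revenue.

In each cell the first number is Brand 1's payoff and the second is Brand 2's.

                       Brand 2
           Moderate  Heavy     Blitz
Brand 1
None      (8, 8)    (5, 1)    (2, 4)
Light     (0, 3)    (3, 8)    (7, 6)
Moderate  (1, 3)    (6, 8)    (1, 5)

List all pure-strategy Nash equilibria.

For each player, find the best response to each opponent profile; mutual best responses are the pure NE.
Brand 1 against Moderate: payoffs 8, 0, 1 → best response None.
Brand 1 against Heavy: payoffs 5, 3, 6 → best response Moderate.
Brand 1 against Blitz: payoffs 2, 7, 1 → best response Light.
Brand 2 against None: payoffs 8, 1, 4 → best response Moderate.
Brand 2 against Light: payoffs 3, 8, 6 → best response Heavy.
Brand 2 against Moderate: payoffs 3, 8, 5 → best response Heavy.
Mutual best responses: (None, Moderate); (Moderate, Heavy).

(None, Moderate), (Moderate, Heavy)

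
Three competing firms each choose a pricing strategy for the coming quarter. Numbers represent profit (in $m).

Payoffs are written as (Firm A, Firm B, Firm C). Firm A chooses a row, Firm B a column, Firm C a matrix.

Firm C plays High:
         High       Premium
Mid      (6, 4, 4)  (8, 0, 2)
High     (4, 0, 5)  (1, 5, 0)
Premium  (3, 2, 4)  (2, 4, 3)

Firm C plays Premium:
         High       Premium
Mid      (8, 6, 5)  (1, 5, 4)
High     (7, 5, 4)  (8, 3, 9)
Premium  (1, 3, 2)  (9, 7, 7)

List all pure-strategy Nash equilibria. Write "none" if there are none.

(Mid, High, Premium), (Premium, Premium, Premium)

Firm A against (High, High): payoffs 6, 4, 3 → best response Mid.
Firm A against (High, Premium): payoffs 8, 7, 1 → best response Mid.
Firm A against (Premium, High): payoffs 8, 1, 2 → best response Mid.
Firm A against (Premium, Premium): payoffs 1, 8, 9 → best response Premium.
Firm B against (Mid, High): payoffs 4, 0 → best response High.
Firm B against (Mid, Premium): payoffs 6, 5 → best response High.
Firm B against (High, High): payoffs 0, 5 → best response Premium.
Firm B against (High, Premium): payoffs 5, 3 → best response High.
Firm B against (Premium, High): payoffs 2, 4 → best response Premium.
Firm B against (Premium, Premium): payoffs 3, 7 → best response Premium.
Firm C against (Mid, High): payoffs 4, 5 → best response Premium.
Firm C against (Mid, Premium): payoffs 2, 4 → best response Premium.
Firm C against (High, High): payoffs 5, 4 → best response High.
Firm C against (High, Premium): payoffs 0, 9 → best response Premium.
Firm C against (Premium, High): payoffs 4, 2 → best response High.
Firm C against (Premium, Premium): payoffs 3, 7 → best response Premium.
Mutual best responses: (Mid, High, Premium); (Premium, Premium, Premium).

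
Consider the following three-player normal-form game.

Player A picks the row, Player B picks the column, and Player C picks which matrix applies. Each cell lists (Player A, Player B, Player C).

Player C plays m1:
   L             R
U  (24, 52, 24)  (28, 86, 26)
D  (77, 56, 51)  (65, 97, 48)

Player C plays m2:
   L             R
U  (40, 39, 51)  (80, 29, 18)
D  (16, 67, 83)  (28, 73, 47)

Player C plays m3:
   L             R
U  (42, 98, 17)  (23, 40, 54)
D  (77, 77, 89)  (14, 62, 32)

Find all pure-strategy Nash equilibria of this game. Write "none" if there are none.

(U, L, m2), (D, L, m3), (D, R, m1)

Mark each player's best response to every combination of opponents' strategies; a profile where every player is best-responding is a pure Nash equilibrium.
Player A against (L, m1): payoffs 24, 77 → best response D.
Player A against (L, m2): payoffs 40, 16 → best response U.
Player A against (L, m3): payoffs 42, 77 → best response D.
Player A against (R, m1): payoffs 28, 65 → best response D.
Player A against (R, m2): payoffs 80, 28 → best response U.
Player A against (R, m3): payoffs 23, 14 → best response U.
Player B against (U, m1): payoffs 52, 86 → best response R.
Player B against (U, m2): payoffs 39, 29 → best response L.
Player B against (U, m3): payoffs 98, 40 → best response L.
Player B against (D, m1): payoffs 56, 97 → best response R.
Player B against (D, m2): payoffs 67, 73 → best response R.
Player B against (D, m3): payoffs 77, 62 → best response L.
Player C against (U, L): payoffs 24, 51, 17 → best response m2.
Player C against (U, R): payoffs 26, 18, 54 → best response m3.
Player C against (D, L): payoffs 51, 83, 89 → best response m3.
Player C against (D, R): payoffs 48, 47, 32 → best response m1.
Mutual best responses: (U, L, m2); (D, L, m3); (D, R, m1).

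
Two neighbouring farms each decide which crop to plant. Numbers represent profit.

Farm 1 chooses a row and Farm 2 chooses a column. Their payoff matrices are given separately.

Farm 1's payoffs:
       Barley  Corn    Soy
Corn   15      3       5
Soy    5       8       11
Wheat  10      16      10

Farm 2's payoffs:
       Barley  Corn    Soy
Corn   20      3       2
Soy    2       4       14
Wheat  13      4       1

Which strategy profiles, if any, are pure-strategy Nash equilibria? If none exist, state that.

Farm 1 against Barley: payoffs 15, 5, 10 → best response Corn.
Farm 1 against Corn: payoffs 3, 8, 16 → best response Wheat.
Farm 1 against Soy: payoffs 5, 11, 10 → best response Soy.
Farm 2 against Corn: payoffs 20, 3, 2 → best response Barley.
Farm 2 against Soy: payoffs 2, 4, 14 → best response Soy.
Farm 2 against Wheat: payoffs 13, 4, 1 → best response Barley.
Mutual best responses: (Corn, Barley); (Soy, Soy).

Pure-strategy Nash equilibria: (Corn, Barley), (Soy, Soy)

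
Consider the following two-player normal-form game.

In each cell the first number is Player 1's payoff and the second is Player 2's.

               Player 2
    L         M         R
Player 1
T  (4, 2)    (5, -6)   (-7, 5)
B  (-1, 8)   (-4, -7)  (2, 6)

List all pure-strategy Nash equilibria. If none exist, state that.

(T, L): Player 2 can switch to R (2 → 5). Not NE.
(T, M): Player 2 can switch to L (-6 → 2). Not NE.
(T, R): Player 1 can switch to B (-7 → 2). Not NE.
(B, L): Player 1 can switch to T (-1 → 4). Not NE.
(B, M): Player 1 can switch to T (-4 → 5). Not NE.
(B, R): Player 2 can switch to L (6 → 8). Not NE.

none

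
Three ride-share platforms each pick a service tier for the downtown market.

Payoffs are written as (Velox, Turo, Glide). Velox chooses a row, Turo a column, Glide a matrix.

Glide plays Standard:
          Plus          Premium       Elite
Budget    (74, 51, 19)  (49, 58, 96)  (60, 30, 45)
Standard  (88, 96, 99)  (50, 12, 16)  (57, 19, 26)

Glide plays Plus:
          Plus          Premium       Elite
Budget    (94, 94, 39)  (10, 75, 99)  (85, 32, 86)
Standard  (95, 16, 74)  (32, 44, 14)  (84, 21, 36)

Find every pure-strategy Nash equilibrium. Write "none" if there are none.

Mark each player's best response to every combination of opponents' strategies; a profile where every player is best-responding is a pure Nash equilibrium.
Velox against (Plus, Standard): payoffs 74, 88 → best response Standard.
Velox against (Plus, Plus): payoffs 94, 95 → best response Standard.
Velox against (Premium, Standard): payoffs 49, 50 → best response Standard.
Velox against (Premium, Plus): payoffs 10, 32 → best response Standard.
Velox against (Elite, Standard): payoffs 60, 57 → best response Budget.
Velox against (Elite, Plus): payoffs 85, 84 → best response Budget.
Turo against (Budget, Standard): payoffs 51, 58, 30 → best response Premium.
Turo against (Budget, Plus): payoffs 94, 75, 32 → best response Plus.
Turo against (Standard, Standard): payoffs 96, 12, 19 → best response Plus.
Turo against (Standard, Plus): payoffs 16, 44, 21 → best response Premium.
Glide against (Budget, Plus): payoffs 19, 39 → best response Plus.
Glide against (Budget, Premium): payoffs 96, 99 → best response Plus.
Glide against (Budget, Elite): payoffs 45, 86 → best response Plus.
Glide against (Standard, Plus): payoffs 99, 74 → best response Standard.
Glide against (Standard, Premium): payoffs 16, 14 → best response Standard.
Glide against (Standard, Elite): payoffs 26, 36 → best response Plus.
Mutual best responses: (Standard, Plus, Standard).

Pure NE: (Standard, Plus, Standard)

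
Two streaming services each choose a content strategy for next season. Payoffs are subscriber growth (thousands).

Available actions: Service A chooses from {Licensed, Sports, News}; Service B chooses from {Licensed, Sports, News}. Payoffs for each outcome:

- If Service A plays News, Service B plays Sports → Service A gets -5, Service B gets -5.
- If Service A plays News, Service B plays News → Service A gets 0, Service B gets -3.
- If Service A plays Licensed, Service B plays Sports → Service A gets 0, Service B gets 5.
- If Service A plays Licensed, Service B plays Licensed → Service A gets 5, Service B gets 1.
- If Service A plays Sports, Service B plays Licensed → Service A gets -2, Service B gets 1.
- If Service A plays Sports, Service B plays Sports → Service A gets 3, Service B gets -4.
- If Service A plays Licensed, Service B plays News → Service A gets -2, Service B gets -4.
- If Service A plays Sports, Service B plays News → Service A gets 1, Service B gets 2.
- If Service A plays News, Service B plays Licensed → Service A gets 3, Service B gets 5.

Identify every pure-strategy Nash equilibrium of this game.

The unique pure-strategy Nash equilibrium is (Sports, News).

For each player, find the best response to each opponent profile; mutual best responses are the pure NE.
Service A against Licensed: payoffs 5, -2, 3 → best response Licensed.
Service A against Sports: payoffs 0, 3, -5 → best response Sports.
Service A against News: payoffs -2, 1, 0 → best response Sports.
Service B against Licensed: payoffs 1, 5, -4 → best response Sports.
Service B against Sports: payoffs 1, -4, 2 → best response News.
Service B against News: payoffs 5, -5, -3 → best response Licensed.
Mutual best responses: (Sports, News).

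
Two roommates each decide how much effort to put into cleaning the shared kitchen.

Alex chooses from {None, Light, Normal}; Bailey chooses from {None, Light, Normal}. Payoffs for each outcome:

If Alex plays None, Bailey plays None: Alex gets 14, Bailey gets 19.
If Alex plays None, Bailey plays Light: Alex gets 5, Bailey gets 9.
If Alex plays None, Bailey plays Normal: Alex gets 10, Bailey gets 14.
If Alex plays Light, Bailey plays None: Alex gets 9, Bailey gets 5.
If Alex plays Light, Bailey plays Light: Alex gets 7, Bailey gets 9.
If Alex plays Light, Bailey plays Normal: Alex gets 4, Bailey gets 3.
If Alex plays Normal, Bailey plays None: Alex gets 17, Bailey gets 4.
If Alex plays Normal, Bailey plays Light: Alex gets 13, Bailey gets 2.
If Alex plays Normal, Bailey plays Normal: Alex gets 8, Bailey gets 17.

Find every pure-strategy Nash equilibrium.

There is no pure-strategy Nash equilibrium.

Alex against None: payoffs 14, 9, 17 → best response Normal.
Alex against Light: payoffs 5, 7, 13 → best response Normal.
Alex against Normal: payoffs 10, 4, 8 → best response None.
Bailey against None: payoffs 19, 9, 14 → best response None.
Bailey against Light: payoffs 5, 9, 3 → best response Light.
Bailey against Normal: payoffs 4, 2, 17 → best response Normal.
No profile is a mutual best response for all players.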